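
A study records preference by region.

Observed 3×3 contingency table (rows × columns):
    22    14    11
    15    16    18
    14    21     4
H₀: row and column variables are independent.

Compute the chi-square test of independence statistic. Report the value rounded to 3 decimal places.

Row totals [47, 49, 39], col totals [51, 51, 33], n=135
χ² = (22−17.76)²/17.76 + (14−17.76)²/17.76 + (11−11.49)²/11.49 + (15−18.51)²/18.51 + (16−18.51)²/18.51 + (18−11.98)²/11.98 + (14−14.73)²/14.73 + (21−14.73)²/14.73 + (4−9.53)²/9.53 = 11.7779
df = 4

test statistic = 11.778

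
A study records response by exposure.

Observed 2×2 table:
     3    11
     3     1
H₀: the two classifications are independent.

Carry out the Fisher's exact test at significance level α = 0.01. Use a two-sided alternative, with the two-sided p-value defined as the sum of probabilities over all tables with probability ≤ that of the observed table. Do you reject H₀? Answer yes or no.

Margins: r₁=14, r₂=4, c₁=6, c₂=12, n=18
p_obs = C(14,3)·C(4,3)/C(18,6); sum pmf over tables with pmf ≤ p_obs
p-value (two-sided) = 0.08333
At α=0.01: p ≥ α → fail to reject H₀

reject H₀: no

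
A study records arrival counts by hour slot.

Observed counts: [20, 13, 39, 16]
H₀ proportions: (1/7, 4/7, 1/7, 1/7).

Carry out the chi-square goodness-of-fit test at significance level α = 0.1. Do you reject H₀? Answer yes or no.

reject H₀: yes

n = 88; E_i = n·p_i = [12.57, 50.29, 12.57, 12.57]
χ² = (20−12.57)²/12.57 + (13−50.29)²/50.29 + (39−12.57)²/12.57 + (16−12.57)²/12.57 = 88.5313
df = 3
p-value (upper-tail) = 0.00000
At α=0.1: p < α → reject H₀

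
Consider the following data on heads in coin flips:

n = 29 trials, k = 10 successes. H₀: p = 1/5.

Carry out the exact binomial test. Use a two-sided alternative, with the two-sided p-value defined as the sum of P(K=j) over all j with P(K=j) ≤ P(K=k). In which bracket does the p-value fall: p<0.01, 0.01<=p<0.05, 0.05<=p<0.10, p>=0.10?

p-value bracket: 0.05<=p<0.10

Exact binomial: n=29, k=10, p₀=1/5=0.2000
P(X=j) = C(n,j)·p₀^j·(1−p₀)^(n−j); p = Σ P(X=j) over j with P(X=j) ≤ P(X=10)
p-value (two-sided) = 0.06203
→ bracket: 0.05<=p<0.10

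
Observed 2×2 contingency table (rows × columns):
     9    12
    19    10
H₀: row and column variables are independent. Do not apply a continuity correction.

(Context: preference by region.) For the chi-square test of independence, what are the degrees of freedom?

df = (r−1)(c−1) = (2−1)·(2−1) = 1

degrees of freedom = 1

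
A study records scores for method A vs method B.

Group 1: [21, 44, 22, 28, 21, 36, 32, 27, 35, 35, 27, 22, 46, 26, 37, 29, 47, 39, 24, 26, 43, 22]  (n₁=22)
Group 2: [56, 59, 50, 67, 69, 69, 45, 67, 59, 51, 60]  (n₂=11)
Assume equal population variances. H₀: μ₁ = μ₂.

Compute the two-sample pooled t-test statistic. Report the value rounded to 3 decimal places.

test statistic = -8.956

x̄₁=31.318, s₁=8.555, n₁=22
x̄₂=59.273, s₂=8.235, n₂=11
s_p² = [21·8.555² + 10·8.235²]/31 = 71.4501
SE = √(s_p²·(1/22+1/11)) = 3.1214
t = (31.318−59.273)/3.1214 = -8.9557
df = 31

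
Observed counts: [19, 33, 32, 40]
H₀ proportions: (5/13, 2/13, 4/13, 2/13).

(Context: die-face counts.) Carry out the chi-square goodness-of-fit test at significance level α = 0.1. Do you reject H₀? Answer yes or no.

reject H₀: yes

n = 124; E_i = n·p_i = [47.69, 19.08, 38.15, 19.08]
χ² = (19−47.69)²/47.69 + (33−19.08)²/19.08 + (32−38.15)²/38.15 + (40−19.08)²/19.08 = 51.3637
df = 3
p-value (upper-tail) = 0.00000
At α=0.1: p < α → reject H₀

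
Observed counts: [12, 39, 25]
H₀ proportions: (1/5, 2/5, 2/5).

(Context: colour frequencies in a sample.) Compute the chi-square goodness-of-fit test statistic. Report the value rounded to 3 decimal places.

n = 76; E_i = n·p_i = [15.20, 30.40, 30.40]
χ² = (12−15.20)²/15.20 + (39−30.40)²/30.40 + (25−30.40)²/30.40 = 4.0658
df = 2

test statistic = 4.066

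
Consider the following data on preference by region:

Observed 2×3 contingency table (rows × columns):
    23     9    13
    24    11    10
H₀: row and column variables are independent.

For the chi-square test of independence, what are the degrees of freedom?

degrees of freedom = 2

df = (r−1)(c−1) = (2−1)·(3−1) = 2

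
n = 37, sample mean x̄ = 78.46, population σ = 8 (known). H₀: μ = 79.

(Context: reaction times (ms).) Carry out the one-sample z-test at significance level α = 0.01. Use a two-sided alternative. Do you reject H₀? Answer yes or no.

SE = σ/√n = 8/√37 = 1.3152
z = (x̄−μ₀)/SE = (78.46−79)/1.3152 = -0.4106
p-value (two-sided) = 0.68138
At α=0.01: p ≥ α → fail to reject H₀

reject H₀: no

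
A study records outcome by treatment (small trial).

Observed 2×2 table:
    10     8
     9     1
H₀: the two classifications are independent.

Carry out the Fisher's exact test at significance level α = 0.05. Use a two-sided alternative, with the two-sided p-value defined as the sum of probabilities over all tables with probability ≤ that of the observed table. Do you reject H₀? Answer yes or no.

reject H₀: no

Margins: r₁=18, r₂=10, c₁=19, c₂=9, n=28
p_obs = C(18,10)·C(10,9)/C(28,19); sum pmf over tables with pmf ≤ p_obs
p-value (two-sided) = 0.09798
At α=0.05: p ≥ α → fail to reject H₀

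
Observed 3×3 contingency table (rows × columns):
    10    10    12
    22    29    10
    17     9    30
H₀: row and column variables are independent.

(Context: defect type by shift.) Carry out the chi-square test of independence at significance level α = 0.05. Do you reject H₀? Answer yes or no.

reject H₀: yes

Row totals [32, 61, 56], col totals [49, 48, 52], n=149
χ² = (10−10.52)²/10.52 + (10−10.31)²/10.31 + (12−11.17)²/11.17 + (22−20.06)²/20.06 + (29−19.65)²/19.65 + (10−21.29)²/21.29 + (17−18.42)²/18.42 + (9−18.04)²/18.04 + (30−19.54)²/19.54 = 20.9521
df = 4
p-value (upper-tail) = 0.00032
At α=0.05: p < α → reject H₀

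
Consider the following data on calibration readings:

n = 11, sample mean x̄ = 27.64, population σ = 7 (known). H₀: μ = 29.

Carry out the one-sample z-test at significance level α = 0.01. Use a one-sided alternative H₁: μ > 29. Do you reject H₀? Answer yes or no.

SE = σ/√n = 7/√11 = 2.1106
z = (x̄−μ₀)/SE = (27.64−29)/2.1106 = -0.6444
p-value (one-sided, H₁ greater) = 0.74033
At α=0.01: p ≥ α → fail to reject H₀

reject H₀: no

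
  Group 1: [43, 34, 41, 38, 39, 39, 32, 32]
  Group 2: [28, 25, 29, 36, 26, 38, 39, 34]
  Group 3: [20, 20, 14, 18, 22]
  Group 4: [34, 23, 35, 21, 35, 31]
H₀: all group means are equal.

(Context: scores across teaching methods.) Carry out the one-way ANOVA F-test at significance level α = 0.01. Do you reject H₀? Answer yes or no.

Group means [37.25, 31.88, 18.80, 29.83], grand mean 30.593
SSB = Σnᵢ(x̄ᵢ−x̄)² = 1066.510; SSW = ΣΣ(x−x̄ᵢ)² = 568.008
MSB = 1066.510/3 = 355.5034; MSW = 568.008/23 = 24.6960
F = MSB/MSW = 14.3952
df = (3, 23)
p-value (upper-tail) = 0.00002
At α=0.01: p < α → reject H₀

reject H₀: yes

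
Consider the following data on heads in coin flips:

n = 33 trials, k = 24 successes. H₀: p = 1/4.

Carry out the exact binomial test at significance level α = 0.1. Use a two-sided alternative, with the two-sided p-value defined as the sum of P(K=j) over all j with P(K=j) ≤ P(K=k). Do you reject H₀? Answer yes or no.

reject H₀: yes

Exact binomial: n=33, k=24, p₀=1/4=0.2500
P(X=j) = C(n,j)·p₀^j·(1−p₀)^(n−j); p = Σ P(X=j) over j with P(X=j) ≤ P(X=24)
p-value (two-sided) = 0.00000
At α=0.1: p < α → reject H₀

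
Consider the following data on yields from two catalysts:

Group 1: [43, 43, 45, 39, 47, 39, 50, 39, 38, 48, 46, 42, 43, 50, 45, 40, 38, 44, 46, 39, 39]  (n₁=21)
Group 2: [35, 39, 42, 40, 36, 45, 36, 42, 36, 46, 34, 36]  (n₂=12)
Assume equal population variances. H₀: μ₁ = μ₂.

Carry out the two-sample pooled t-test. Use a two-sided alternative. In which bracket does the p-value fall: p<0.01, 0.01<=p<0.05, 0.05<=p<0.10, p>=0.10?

p-value bracket: p<0.01

x̄₁=43.000, s₁=3.912, n₁=21
x̄₂=38.917, s₂=4.055, n₂=12
s_p² = [20·3.912² + 11·4.055²]/31 = 15.7070
SE = √(s_p²·(1/21+1/12)) = 1.4342
t = (43.000−38.917)/1.4342 = 2.8472
df = 31
p-value (two-sided) = 0.00776
→ bracket: p<0.01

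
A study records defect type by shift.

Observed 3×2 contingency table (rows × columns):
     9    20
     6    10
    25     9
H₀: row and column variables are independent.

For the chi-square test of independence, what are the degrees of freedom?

df = (r−1)(c−1) = (3−1)·(2−1) = 2

degrees of freedom = 2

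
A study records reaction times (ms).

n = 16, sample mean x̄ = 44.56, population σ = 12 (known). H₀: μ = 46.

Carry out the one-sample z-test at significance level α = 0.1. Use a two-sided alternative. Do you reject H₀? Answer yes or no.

reject H₀: no

SE = σ/√n = 12/√16 = 3.0000
z = (x̄−μ₀)/SE = (44.56−46)/3.0000 = -0.4800
p-value (two-sided) = 0.63123
At α=0.1: p ≥ α → fail to reject H₀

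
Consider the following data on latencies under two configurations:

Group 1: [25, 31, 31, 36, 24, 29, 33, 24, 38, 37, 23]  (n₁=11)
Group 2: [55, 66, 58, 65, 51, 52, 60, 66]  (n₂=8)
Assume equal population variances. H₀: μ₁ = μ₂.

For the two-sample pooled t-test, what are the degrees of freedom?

degrees of freedom = 17

df = n₁ + n₂ − 2 = 11 + 8 − 2 = 17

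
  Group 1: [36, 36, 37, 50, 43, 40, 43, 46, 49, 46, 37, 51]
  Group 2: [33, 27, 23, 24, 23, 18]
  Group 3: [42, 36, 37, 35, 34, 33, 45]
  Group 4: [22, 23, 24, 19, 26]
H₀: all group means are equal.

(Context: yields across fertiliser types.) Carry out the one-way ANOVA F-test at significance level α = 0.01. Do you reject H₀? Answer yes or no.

reject H₀: yes

Group means [42.83, 24.67, 37.43, 22.80], grand mean 34.600
SSB = Σnᵢ(x̄ᵢ−x̄)² = 2157.686; SSW = ΣΣ(x−x̄ᵢ)² = 615.514
MSB = 2157.686/3 = 719.2286; MSW = 615.514/26 = 23.6736
F = MSB/MSW = 30.3810
df = (3, 26)
p-value (upper-tail) = 0.00000
At α=0.01: p < α → reject H₀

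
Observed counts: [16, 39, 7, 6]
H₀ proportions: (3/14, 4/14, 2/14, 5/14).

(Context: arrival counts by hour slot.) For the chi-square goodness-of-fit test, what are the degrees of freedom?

df = k − 1 = 4 − 1 = 3

degrees of freedom = 3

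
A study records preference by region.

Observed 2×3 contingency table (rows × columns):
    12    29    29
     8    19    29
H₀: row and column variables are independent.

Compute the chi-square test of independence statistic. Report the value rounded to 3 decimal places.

test statistic = 1.344

Row totals [70, 56], col totals [20, 48, 58], n=126
χ² = (12−11.11)²/11.11 + (29−26.67)²/26.67 + (29−32.22)²/32.22 + (8−8.89)²/8.89 + (19−21.33)²/21.33 + (29−25.78)²/25.78 = 1.3444
df = 2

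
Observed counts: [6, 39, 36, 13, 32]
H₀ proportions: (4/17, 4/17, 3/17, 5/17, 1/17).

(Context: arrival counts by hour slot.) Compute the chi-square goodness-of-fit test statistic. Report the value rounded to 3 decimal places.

n = 126; E_i = n·p_i = [29.65, 29.65, 22.24, 37.06, 7.41]
χ² = (6−29.65)²/29.65 + (39−29.65)²/29.65 + (36−22.24)²/22.24 + (13−37.06)²/37.06 + (32−7.41)²/7.41 = 127.5226
df = 4

test statistic = 127.523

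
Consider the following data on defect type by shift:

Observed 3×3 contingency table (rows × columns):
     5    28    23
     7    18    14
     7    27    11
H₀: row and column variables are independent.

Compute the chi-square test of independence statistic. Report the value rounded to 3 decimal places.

Row totals [56, 39, 45], col totals [19, 73, 48], n=140
χ² = (5−7.60)²/7.60 + (28−29.20)²/29.20 + (23−19.20)²/19.20 + (7−5.29)²/5.29 + (18−20.34)²/20.34 + (14−13.37)²/13.37 + (7−6.11)²/6.11 + (27−23.46)²/23.46 + (11−15.43)²/15.43 = 4.4738
df = 4

test statistic = 4.474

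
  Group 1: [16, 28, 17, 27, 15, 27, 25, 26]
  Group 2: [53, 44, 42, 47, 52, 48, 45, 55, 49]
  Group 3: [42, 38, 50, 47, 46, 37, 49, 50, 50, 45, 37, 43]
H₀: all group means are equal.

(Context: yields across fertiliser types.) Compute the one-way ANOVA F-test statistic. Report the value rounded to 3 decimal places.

Group means [22.62, 48.33, 44.50], grand mean 39.655
SSB = Σnᵢ(x̄ᵢ−x̄)² = 3279.677; SSW = ΣΣ(x−x̄ᵢ)² = 652.875
MSB = 3279.677/2 = 1639.8384; MSW = 652.875/26 = 25.1106
F = MSB/MSW = 65.3047
df = (2, 26)

test statistic = 65.305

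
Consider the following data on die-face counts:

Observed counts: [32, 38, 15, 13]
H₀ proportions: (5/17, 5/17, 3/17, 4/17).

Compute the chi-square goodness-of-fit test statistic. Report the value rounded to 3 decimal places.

n = 98; E_i = n·p_i = [28.82, 28.82, 17.29, 23.06]
χ² = (32−28.82)²/28.82 + (38−28.82)²/28.82 + (15−17.29)²/17.29 + (13−23.06)²/23.06 = 7.9638
df = 3

test statistic = 7.964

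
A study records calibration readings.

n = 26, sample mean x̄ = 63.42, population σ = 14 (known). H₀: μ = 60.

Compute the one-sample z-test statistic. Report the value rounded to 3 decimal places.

test statistic = 1.246

SE = σ/√n = 14/√26 = 2.7456
z = (x̄−μ₀)/SE = (63.42−60)/2.7456 = 1.2456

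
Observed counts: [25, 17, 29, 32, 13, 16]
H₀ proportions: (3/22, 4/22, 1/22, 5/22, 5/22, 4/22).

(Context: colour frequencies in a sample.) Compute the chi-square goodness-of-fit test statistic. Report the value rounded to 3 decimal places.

test statistic = 105.364

n = 132; E_i = n·p_i = [18.00, 24.00, 6.00, 30.00, 30.00, 24.00]
χ² = (25−18.00)²/18.00 + (17−24.00)²/24.00 + (29−6.00)²/6.00 + (32−30.00)²/30.00 + (13−30.00)²/30.00 + (16−24.00)²/24.00 = 105.3639
df = 5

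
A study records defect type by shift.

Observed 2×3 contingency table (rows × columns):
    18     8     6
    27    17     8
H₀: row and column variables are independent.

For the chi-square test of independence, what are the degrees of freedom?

degrees of freedom = 2

df = (r−1)(c−1) = (2−1)·(3−1) = 2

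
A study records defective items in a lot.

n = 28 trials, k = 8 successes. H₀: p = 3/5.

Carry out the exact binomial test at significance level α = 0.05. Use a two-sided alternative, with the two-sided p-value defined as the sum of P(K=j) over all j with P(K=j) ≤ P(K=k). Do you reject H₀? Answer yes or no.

reject H₀: yes

Exact binomial: n=28, k=8, p₀=3/5=0.6000
P(X=j) = C(n,j)·p₀^j·(1−p₀)^(n−j); p = Σ P(X=j) over j with P(X=j) ≤ P(X=8)
p-value (two-sided) = 0.00087
At α=0.05: p < α → reject H₀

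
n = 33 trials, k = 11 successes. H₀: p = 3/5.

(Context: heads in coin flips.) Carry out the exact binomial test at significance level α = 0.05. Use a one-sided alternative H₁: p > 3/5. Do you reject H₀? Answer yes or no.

Exact binomial: n=33, k=11, p₀=3/5=0.6000
P(X≥11) from Σ C(n,i)·p₀^i·(1−p₀)^(n−i)
p-value (one-sided, H₁ greater) = 0.99946
At α=0.05: p ≥ α → fail to reject H₀

reject H₀: no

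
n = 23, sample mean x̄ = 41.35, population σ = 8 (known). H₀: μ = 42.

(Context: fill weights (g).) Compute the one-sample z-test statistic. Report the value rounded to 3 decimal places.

SE = σ/√n = 8/√23 = 1.6681
z = (x̄−μ₀)/SE = (41.35−42)/1.6681 = -0.3897

test statistic = -0.390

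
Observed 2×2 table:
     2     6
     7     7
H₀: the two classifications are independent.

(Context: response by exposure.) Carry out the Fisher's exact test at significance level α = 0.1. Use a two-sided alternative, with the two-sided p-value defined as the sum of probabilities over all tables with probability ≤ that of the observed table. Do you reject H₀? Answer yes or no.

Margins: r₁=8, r₂=14, c₁=9, c₂=13, n=22
p_obs = C(8,2)·C(14,7)/C(22,9); sum pmf over tables with pmf ≤ p_obs
p-value (two-sided) = 0.38019
At α=0.1: p ≥ α → fail to reject H₀

reject H₀: no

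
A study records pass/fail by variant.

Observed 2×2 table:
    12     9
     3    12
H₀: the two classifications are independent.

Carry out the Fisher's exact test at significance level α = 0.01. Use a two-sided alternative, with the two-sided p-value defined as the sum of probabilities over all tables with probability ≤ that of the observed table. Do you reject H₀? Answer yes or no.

reject H₀: no

Margins: r₁=21, r₂=15, c₁=15, c₂=21, n=36
p_obs = C(21,12)·C(15,3)/C(36,15); sum pmf over tables with pmf ≤ p_obs
p-value (two-sided) = 0.04073
At α=0.01: p ≥ α → fail to reject H₀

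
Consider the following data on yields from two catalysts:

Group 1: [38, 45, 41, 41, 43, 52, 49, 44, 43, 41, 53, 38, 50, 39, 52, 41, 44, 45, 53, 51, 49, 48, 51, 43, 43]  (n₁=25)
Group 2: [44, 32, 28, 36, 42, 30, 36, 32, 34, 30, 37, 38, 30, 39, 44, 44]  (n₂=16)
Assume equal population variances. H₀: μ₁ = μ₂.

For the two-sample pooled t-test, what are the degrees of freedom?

degrees of freedom = 39

df = n₁ + n₂ − 2 = 25 + 16 − 2 = 39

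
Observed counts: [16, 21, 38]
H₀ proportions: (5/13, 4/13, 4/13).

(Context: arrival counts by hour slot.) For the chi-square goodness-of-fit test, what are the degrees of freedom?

df = k − 1 = 3 − 1 = 2

degrees of freedom = 2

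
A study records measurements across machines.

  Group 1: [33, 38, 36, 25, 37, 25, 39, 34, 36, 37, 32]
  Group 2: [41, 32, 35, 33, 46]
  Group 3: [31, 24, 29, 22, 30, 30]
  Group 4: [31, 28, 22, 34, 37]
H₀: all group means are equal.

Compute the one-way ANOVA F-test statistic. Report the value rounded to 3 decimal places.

test statistic = 4.002

Group means [33.82, 37.40, 27.67, 30.40], grand mean 32.481
SSB = Σnᵢ(x̄ᵢ−x̄)² = 301.371; SSW = ΣΣ(x−x̄ᵢ)² = 577.370
MSB = 301.371/3 = 100.4570; MSW = 577.370/23 = 25.1030
F = MSB/MSW = 4.0018
df = (3, 23)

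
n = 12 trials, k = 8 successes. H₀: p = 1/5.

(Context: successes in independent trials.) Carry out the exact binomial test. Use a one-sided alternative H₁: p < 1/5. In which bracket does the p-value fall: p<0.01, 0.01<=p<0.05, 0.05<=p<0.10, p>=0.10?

p-value bracket: p>=0.10

Exact binomial: n=12, k=8, p₀=1/5=0.2000
P(X≤8) from Σ C(n,i)·p₀^i·(1−p₀)^(n−i)
p-value (one-sided, H₁ less) = 0.99994
→ bracket: p>=0.10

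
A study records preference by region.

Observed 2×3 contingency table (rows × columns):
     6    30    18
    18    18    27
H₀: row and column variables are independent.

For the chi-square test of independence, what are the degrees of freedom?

degrees of freedom = 2

df = (r−1)(c−1) = (2−1)·(3−1) = 2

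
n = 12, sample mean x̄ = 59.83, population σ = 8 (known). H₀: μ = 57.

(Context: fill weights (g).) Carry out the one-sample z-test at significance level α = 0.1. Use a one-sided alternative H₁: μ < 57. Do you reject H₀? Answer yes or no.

SE = σ/√n = 8/√12 = 2.3094
z = (x̄−μ₀)/SE = (59.83−57)/2.3094 = 1.2254
p-value (one-sided, H₁ less) = 0.88979
At α=0.1: p ≥ α → fail to reject H₀

reject H₀: no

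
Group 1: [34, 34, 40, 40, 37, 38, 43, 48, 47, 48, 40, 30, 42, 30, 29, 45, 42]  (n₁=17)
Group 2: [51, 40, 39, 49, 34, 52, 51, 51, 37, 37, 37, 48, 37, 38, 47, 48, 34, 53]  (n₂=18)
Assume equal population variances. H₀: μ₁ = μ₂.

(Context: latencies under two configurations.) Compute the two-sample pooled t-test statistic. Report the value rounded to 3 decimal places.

test statistic = -1.908

x̄₁=39.235, s₁=6.200, n₁=17
x̄₂=43.500, s₂=6.973, n₂=18
s_p² = [16·6.200² + 17·6.973²]/33 = 43.6836
SE = √(s_p²·(1/17+1/18)) = 2.2353
t = (39.235−43.500)/2.2353 = -1.9079
df = 33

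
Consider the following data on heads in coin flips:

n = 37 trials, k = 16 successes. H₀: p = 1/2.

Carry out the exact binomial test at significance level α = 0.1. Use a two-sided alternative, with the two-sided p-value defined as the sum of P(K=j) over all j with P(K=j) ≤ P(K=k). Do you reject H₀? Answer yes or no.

Exact binomial: n=37, k=16, p₀=1/2=0.5000
P(X=j) = C(n,j)·p₀^j·(1−p₀)^(n−j); p = Σ P(X=j) over j with P(X=j) ≤ P(X=16)
p-value (two-sided) = 0.51138
At α=0.1: p ≥ α → fail to reject H₀

reject H₀: no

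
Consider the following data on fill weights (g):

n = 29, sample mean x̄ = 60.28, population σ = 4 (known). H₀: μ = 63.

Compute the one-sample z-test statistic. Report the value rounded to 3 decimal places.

test statistic = -3.662

SE = σ/√n = 4/√29 = 0.7428
z = (x̄−μ₀)/SE = (60.28−63)/0.7428 = -3.6619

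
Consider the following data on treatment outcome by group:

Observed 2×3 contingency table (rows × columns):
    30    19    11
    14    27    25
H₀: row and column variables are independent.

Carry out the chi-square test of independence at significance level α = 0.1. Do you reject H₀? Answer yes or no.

reject H₀: yes

Row totals [60, 66], col totals [44, 46, 36], n=126
χ² = (30−20.95)²/20.95 + (19−21.90)²/21.90 + (11−17.14)²/17.14 + (14−23.05)²/23.05 + (27−24.10)²/24.10 + (25−18.86)²/18.86 = 12.3963
df = 2
p-value (upper-tail) = 0.00203
At α=0.1: p < α → reject H₀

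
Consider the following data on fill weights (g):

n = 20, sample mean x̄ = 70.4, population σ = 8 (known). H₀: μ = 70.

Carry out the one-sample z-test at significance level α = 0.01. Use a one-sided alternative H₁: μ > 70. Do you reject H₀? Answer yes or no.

reject H₀: no

SE = σ/√n = 8/√20 = 1.7889
z = (x̄−μ₀)/SE = (70.4−70)/1.7889 = 0.2236
p-value (one-sided, H₁ greater) = 0.41153
At α=0.01: p ≥ α → fail to reject H₀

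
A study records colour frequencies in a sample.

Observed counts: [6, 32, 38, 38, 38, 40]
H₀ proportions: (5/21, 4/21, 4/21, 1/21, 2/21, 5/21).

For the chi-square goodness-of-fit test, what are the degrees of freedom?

df = k − 1 = 6 − 1 = 5

degrees of freedom = 5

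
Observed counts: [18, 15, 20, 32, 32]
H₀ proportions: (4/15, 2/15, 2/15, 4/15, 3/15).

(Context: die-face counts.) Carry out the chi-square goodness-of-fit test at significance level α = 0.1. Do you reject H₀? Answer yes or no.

reject H₀: yes

n = 117; E_i = n·p_i = [31.20, 15.60, 15.60, 31.20, 23.40]
χ² = (18−31.20)²/31.20 + (15−15.60)²/15.60 + (20−15.60)²/15.60 + (32−31.20)²/31.20 + (32−23.40)²/23.40 = 10.0299
df = 4
p-value (upper-tail) = 0.03993
At α=0.1: p < α → reject H₀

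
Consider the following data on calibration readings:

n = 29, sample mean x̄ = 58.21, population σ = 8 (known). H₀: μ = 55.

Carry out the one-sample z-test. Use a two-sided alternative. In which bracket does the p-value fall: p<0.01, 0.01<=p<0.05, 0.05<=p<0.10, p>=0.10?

SE = σ/√n = 8/√29 = 1.4856
z = (x̄−μ₀)/SE = (58.21−55)/1.4856 = 2.1608
p-value (two-sided) = 0.03071
→ bracket: 0.01<=p<0.05

p-value bracket: 0.01<=p<0.05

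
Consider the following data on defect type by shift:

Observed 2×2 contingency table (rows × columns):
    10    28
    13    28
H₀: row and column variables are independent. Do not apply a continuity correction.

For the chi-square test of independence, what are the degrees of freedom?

df = (r−1)(c−1) = (2−1)·(2−1) = 1

degrees of freedom = 1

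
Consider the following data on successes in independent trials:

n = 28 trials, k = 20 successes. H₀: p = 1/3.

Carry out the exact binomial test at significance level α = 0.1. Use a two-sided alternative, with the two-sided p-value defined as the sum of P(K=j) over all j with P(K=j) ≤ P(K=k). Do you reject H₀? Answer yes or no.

Exact binomial: n=28, k=20, p₀=1/3=0.3333
P(X=j) = C(n,j)·p₀^j·(1−p₀)^(n−j); p = Σ P(X=j) over j with P(X=j) ≤ P(X=20)
p-value (two-sided) = 0.00005
At α=0.1: p < α → reject H₀

reject H₀: yes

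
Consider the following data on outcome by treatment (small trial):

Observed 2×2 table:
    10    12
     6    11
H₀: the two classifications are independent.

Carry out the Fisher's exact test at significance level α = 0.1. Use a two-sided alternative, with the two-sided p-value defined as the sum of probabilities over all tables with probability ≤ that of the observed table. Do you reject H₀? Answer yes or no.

reject H₀: no

Margins: r₁=22, r₂=17, c₁=16, c₂=23, n=39
p_obs = C(22,10)·C(17,6)/C(39,16); sum pmf over tables with pmf ≤ p_obs
p-value (two-sided) = 0.74348
At α=0.1: p ≥ α → fail to reject H₀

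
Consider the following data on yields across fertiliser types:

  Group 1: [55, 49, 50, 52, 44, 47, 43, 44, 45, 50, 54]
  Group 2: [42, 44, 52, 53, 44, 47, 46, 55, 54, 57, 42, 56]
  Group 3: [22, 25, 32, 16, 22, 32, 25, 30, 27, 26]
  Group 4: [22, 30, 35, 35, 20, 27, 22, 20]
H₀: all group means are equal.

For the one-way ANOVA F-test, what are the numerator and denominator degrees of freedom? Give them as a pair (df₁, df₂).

k = 4 groups, N = 41 total
df = (k−1, N−k) = (4−1, 41−4) = (3, 37)

degrees of freedom = [3, 37]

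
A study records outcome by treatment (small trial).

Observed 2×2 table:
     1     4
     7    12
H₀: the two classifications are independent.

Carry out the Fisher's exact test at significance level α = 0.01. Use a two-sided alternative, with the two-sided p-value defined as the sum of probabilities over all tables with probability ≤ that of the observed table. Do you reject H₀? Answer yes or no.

Margins: r₁=5, r₂=19, c₁=8, c₂=16, n=24
p_obs = C(5,1)·C(19,7)/C(24,8); sum pmf over tables with pmf ≤ p_obs
p-value (two-sided) = 0.63109
At α=0.01: p ≥ α → fail to reject H₀

reject H₀: no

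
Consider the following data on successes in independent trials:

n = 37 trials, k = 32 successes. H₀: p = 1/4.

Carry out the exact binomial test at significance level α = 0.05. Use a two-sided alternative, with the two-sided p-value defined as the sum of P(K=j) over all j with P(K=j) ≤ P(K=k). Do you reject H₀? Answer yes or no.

Exact binomial: n=37, k=32, p₀=1/4=0.2500
P(X=j) = C(n,j)·p₀^j·(1−p₀)^(n−j); p = Σ P(X=j) over j with P(X=j) ≤ P(X=32)
p-value (two-sided) = 0.00000
At α=0.05: p < α → reject H₀

reject H₀: yes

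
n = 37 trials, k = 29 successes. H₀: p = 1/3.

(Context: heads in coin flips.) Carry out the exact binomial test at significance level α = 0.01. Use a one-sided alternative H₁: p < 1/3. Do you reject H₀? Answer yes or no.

Exact binomial: n=37, k=29, p₀=1/3=0.3333
P(X≤29) from Σ C(n,i)·p₀^i·(1−p₀)^(n−i)
p-value (one-sided, H₁ less) = 1.00000
At α=0.01: p ≥ α → fail to reject H₀

reject H₀: no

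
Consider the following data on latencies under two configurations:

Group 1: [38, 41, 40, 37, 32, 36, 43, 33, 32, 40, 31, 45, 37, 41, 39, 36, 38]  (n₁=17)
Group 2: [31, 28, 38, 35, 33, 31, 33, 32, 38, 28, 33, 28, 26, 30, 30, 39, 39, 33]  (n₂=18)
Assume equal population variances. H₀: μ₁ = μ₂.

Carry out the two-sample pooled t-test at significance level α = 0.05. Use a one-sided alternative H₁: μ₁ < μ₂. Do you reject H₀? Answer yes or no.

x̄₁=37.588, s₁=3.985, n₁=17
x̄₂=32.500, s₂=4.004, n₂=18
s_p² = [16·3.985² + 17·4.004²]/33 = 15.9581
SE = √(s_p²·(1/17+1/18)) = 1.3510
t = (37.588−32.500)/1.3510 = 3.7662
df = 33
p-value (one-sided, H₁ less) = 0.99968
At α=0.05: p ≥ α → fail to reject H₀

reject H₀: no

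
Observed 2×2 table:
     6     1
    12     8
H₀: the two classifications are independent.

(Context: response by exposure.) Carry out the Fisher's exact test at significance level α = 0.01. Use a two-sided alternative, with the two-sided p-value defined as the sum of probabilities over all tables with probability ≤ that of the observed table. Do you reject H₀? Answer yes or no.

Margins: r₁=7, r₂=20, c₁=18, c₂=9, n=27
p_obs = C(7,6)·C(20,12)/C(27,18); sum pmf over tables with pmf ≤ p_obs
p-value (two-sided) = 0.36321
At α=0.01: p ≥ α → fail to reject H₀

reject H₀: no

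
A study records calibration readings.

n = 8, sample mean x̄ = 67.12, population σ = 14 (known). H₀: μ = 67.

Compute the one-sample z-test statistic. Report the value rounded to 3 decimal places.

SE = σ/√n = 14/√8 = 4.9497
z = (x̄−μ₀)/SE = (67.12−67)/4.9497 = 0.0242

test statistic = 0.024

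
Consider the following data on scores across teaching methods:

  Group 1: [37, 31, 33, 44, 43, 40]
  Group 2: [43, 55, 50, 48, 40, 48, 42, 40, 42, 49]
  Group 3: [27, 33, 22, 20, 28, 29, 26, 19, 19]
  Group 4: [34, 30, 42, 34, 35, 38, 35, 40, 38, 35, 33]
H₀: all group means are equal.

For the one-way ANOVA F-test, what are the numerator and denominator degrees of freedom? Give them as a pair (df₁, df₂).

k = 4 groups, N = 36 total
df = (k−1, N−k) = (4−1, 36−4) = (3, 32)

degrees of freedom = [3, 32]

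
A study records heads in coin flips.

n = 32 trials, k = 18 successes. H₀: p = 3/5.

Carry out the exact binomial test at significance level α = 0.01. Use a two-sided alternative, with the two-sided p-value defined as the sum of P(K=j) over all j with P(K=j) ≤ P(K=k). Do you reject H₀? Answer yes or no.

Exact binomial: n=32, k=18, p₀=3/5=0.6000
P(X=j) = C(n,j)·p₀^j·(1−p₀)^(n−j); p = Σ P(X=j) over j with P(X=j) ≤ P(X=18)
p-value (two-sided) = 0.71945
At α=0.01: p ≥ α → fail to reject H₀

reject H₀: no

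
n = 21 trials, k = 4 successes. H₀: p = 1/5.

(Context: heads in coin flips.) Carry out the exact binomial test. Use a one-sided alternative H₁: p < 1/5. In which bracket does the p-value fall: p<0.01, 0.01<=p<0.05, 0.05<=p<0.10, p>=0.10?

Exact binomial: n=21, k=4, p₀=1/5=0.2000
P(X≤4) from Σ C(n,i)·p₀^i·(1−p₀)^(n−i)
p-value (one-sided, H₁ less) = 0.58601
→ bracket: p>=0.10

p-value bracket: p>=0.10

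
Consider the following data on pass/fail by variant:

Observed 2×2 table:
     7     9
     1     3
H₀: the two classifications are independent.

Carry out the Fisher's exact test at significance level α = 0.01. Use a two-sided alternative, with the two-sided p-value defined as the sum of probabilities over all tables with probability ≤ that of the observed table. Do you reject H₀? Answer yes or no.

Margins: r₁=16, r₂=4, c₁=8, c₂=12, n=20
p_obs = C(16,7)·C(4,1)/C(20,8); sum pmf over tables with pmf ≤ p_obs
p-value (two-sided) = 0.61858
At α=0.01: p ≥ α → fail to reject H₀

reject H₀: no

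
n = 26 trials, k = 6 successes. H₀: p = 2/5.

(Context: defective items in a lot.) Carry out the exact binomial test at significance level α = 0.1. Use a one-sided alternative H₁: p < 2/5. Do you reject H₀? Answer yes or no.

Exact binomial: n=26, k=6, p₀=2/5=0.4000
P(X≤6) from Σ C(n,i)·p₀^i·(1−p₀)^(n−i)
p-value (one-sided, H₁ less) = 0.05588
At α=0.1: p < α → reject H₀

reject H₀: yes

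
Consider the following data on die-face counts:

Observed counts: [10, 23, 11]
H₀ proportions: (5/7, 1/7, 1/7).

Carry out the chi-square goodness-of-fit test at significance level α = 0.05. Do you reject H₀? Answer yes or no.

n = 44; E_i = n·p_i = [31.43, 6.29, 6.29]
χ² = (10−31.43)²/31.43 + (23−6.29)²/6.29 + (11−6.29)²/6.29 = 62.5909
df = 2
p-value (upper-tail) = 0.00000
At α=0.05: p < α → reject H₀

reject H₀: yes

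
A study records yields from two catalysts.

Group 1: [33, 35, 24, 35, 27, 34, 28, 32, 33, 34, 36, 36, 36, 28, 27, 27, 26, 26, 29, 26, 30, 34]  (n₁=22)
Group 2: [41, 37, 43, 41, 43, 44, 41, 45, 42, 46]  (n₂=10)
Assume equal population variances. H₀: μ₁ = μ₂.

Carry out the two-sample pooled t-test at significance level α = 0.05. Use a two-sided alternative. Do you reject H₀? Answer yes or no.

reject H₀: yes

x̄₁=30.727, s₁=4.002, n₁=22
x̄₂=42.300, s₂=2.541, n₂=10
s_p² = [21·4.002² + 9·2.541²]/30 = 13.1488
SE = √(s_p²·(1/22+1/10)) = 1.3830
t = (30.727−42.300)/1.3830 = -8.3681
df = 30
p-value (two-sided) = 0.00000
At α=0.05: p < α → reject H₀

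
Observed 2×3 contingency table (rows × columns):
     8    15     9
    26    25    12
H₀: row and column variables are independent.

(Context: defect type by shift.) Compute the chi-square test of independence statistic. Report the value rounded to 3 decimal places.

test statistic = 2.621

Row totals [32, 63], col totals [34, 40, 21], n=95
χ² = (8−11.45)²/11.45 + (15−13.47)²/13.47 + (9−7.07)²/7.07 + (26−22.55)²/22.55 + (25−26.53)²/26.53 + (12−13.93)²/13.93 = 2.6213
df = 2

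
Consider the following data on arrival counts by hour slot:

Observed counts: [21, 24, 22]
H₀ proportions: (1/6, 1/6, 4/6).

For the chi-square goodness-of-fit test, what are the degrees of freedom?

degrees of freedom = 2

df = k − 1 = 3 − 1 = 2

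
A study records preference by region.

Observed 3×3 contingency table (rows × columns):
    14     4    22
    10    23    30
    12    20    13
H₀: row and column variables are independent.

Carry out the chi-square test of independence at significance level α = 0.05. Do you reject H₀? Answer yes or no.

reject H₀: yes

Row totals [40, 63, 45], col totals [36, 47, 65], n=148
χ² = (14−9.73)²/9.73 + (4−12.70)²/12.70 + (22−17.57)²/17.57 + (10−15.32)²/15.32 + (23−20.01)²/20.01 + (30−27.67)²/27.67 + (12−10.95)²/10.95 + (20−14.29)²/14.29 + (13−19.76)²/19.76 = 16.1461
df = 4
p-value (upper-tail) = 0.00283
At α=0.05: p < α → reject H₀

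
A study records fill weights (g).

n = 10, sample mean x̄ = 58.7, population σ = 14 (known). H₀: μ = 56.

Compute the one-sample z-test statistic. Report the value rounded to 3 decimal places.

SE = σ/√n = 14/√10 = 4.4272
z = (x̄−μ₀)/SE = (58.7−56)/4.4272 = 0.6099

test statistic = 0.610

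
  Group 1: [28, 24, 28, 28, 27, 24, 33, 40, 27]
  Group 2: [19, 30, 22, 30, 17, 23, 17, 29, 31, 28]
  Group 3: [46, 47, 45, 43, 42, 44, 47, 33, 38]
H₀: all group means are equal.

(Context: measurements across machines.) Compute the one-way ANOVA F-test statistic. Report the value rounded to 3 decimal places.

test statistic = 32.135

Group means [28.78, 24.60, 42.78], grand mean 31.786
SSB = Σnᵢ(x̄ᵢ−x̄)² = 1685.203; SSW = ΣΣ(x−x̄ᵢ)² = 655.511
MSB = 1685.203/2 = 842.6016; MSW = 655.511/25 = 26.2204
F = MSB/MSW = 32.1353
df = (2, 25)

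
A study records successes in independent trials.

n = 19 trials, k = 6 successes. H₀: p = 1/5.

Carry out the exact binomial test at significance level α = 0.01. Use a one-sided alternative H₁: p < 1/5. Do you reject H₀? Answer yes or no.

Exact binomial: n=19, k=6, p₀=1/5=0.2000
P(X≤6) from Σ C(n,i)·p₀^i·(1−p₀)^(n−i)
p-value (one-sided, H₁ less) = 0.93240
At α=0.01: p ≥ α → fail to reject H₀

reject H₀: no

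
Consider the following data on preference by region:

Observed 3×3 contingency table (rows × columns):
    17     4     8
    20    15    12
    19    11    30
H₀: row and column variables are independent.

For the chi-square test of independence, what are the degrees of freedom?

df = (r−1)(c−1) = (3−1)·(3−1) = 4

degrees of freedom = 4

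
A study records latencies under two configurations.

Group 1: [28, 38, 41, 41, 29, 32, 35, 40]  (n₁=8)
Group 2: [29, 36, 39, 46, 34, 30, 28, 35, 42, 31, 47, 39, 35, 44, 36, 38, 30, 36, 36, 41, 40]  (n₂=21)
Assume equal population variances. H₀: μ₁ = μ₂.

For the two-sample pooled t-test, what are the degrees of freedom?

degrees of freedom = 27

df = n₁ + n₂ − 2 = 8 + 21 − 2 = 27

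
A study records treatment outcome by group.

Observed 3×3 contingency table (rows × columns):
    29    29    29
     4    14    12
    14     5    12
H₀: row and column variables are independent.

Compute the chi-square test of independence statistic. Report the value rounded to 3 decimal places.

test statistic = 9.834

Row totals [87, 30, 31], col totals [47, 48, 53], n=148
χ² = (29−27.63)²/27.63 + (29−28.22)²/28.22 + (29−31.16)²/31.16 + (4−9.53)²/9.53 + (14−9.73)²/9.73 + (12−10.74)²/10.74 + (14−9.84)²/9.84 + (5−10.05)²/10.05 + (12−11.10)²/11.10 = 9.8340
df = 4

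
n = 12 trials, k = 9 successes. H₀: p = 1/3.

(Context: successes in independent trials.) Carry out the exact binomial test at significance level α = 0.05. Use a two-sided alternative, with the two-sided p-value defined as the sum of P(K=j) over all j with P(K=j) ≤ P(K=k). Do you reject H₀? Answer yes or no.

reject H₀: yes

Exact binomial: n=12, k=9, p₀=1/3=0.3333
P(X=j) = C(n,j)·p₀^j·(1−p₀)^(n−j); p = Σ P(X=j) over j with P(X=j) ≤ P(X=9)
p-value (two-sided) = 0.00386
At α=0.05: p < α → reject H₀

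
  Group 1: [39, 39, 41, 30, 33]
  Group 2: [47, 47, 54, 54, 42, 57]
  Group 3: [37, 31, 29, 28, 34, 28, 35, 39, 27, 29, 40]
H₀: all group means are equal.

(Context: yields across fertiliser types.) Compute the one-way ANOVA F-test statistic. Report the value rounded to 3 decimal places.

test statistic = 24.783

Group means [36.40, 50.17, 32.45], grand mean 38.182
SSB = Σnᵢ(x̄ᵢ−x̄)² = 1238.512; SSW = ΣΣ(x−x̄ᵢ)² = 474.761
MSB = 1238.512/2 = 619.2561; MSW = 474.761/19 = 24.9874
F = MSB/MSW = 24.7827
df = (2, 19)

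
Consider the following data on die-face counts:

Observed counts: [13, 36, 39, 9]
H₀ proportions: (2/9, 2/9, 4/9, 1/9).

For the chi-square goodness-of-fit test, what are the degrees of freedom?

df = k − 1 = 4 − 1 = 3

degrees of freedom = 3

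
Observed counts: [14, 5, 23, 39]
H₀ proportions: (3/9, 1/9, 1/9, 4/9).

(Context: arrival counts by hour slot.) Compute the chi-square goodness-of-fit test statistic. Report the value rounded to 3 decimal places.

test statistic = 30.065

n = 81; E_i = n·p_i = [27.00, 9.00, 9.00, 36.00]
χ² = (14−27.00)²/27.00 + (5−9.00)²/9.00 + (23−9.00)²/9.00 + (39−36.00)²/36.00 = 30.0648
df = 3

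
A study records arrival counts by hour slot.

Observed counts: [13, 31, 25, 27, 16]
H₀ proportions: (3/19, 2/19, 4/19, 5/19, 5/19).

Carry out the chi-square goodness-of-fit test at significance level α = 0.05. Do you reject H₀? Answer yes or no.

n = 112; E_i = n·p_i = [17.68, 11.79, 23.58, 29.47, 29.47]
χ² = (13−17.68)²/17.68 + (31−11.79)²/11.79 + (25−23.58)²/23.58 + (27−29.47)²/29.47 + (16−29.47)²/29.47 = 38.9963
df = 4
p-value (upper-tail) = 0.00000
At α=0.05: p < α → reject H₀

reject H₀: yes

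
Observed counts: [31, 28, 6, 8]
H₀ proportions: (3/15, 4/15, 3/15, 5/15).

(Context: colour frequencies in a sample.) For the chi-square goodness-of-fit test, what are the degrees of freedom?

degrees of freedom = 3

df = k − 1 = 4 − 1 = 3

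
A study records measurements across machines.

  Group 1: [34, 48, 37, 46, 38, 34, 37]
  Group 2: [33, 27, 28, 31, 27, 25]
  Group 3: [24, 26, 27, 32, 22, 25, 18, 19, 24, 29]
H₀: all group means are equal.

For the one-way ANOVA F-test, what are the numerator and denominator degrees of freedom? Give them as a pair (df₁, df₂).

degrees of freedom = [2, 20]

k = 3 groups, N = 23 total
df = (k−1, N−k) = (3−1, 23−3) = (2, 20)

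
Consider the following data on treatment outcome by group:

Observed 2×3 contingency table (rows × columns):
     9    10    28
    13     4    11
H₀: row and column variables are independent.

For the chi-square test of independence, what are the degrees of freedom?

degrees of freedom = 2

df = (r−1)(c−1) = (2−1)·(3−1) = 2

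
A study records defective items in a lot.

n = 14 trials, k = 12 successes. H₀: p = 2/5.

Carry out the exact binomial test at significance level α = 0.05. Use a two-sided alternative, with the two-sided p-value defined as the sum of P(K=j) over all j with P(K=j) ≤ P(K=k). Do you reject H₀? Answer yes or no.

reject H₀: yes

Exact binomial: n=14, k=12, p₀=2/5=0.4000
P(X=j) = C(n,j)·p₀^j·(1−p₀)^(n−j); p = Σ P(X=j) over j with P(X=j) ≤ P(X=12)
p-value (two-sided) = 0.00061
At α=0.05: p < α → reject H₀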